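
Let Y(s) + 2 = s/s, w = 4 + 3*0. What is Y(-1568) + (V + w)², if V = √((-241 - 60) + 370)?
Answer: 84 + 8*√69 ≈ 150.45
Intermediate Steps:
w = 4 (w = 4 + 0 = 4)
Y(s) = -1 (Y(s) = -2 + s/s = -2 + 1 = -1)
V = √69 (V = √(-301 + 370) = √69 ≈ 8.3066)
Y(-1568) + (V + w)² = -1 + (√69 + 4)² = -1 + (4 + √69)²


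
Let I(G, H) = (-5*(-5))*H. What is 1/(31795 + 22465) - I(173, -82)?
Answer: 111233001/54260 ≈ 2050.0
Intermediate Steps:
I(G, H) = 25*H
1/(31795 + 22465) - I(173, -82) = 1/(31795 + 22465) - 25*(-82) = 1/54260 - 1*(-2050) = 1/54260 + 2050 = 111233001/54260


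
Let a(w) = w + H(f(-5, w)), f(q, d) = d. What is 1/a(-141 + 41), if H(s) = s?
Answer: -1/200 ≈ -0.0050000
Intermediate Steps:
a(w) = 2*w (a(w) = w + w = 2*w)
1/a(-141 + 41) = 1/(2*(-141 + 41)) = 1/(2*(-100)) = 1/(-200) = -1/200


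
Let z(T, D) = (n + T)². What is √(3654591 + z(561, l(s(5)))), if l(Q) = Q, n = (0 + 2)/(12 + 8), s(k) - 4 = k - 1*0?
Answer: √396942421/10 ≈ 1992.3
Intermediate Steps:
s(k) = 4 + k (s(k) = 4 + (k - 1*0) = 4 + (k + 0) = 4 + k)
n = ⅒ (n = 2/20 = 2*(1/20) = ⅒ ≈ 0.10000)
z(T, D) = (⅒ + T)²
√(3654591 + z(561, l(s(5)))) = √(3654591 + (1 + 10*561)²/100) = √(3654591 + (1 + 5610)²/100) = √(3654591 + (1/100)*5611²) = √(3654591 + (1/100)*31483321) = √(3654591 + 31483321/100) = √(396942421/100) = √396942421/10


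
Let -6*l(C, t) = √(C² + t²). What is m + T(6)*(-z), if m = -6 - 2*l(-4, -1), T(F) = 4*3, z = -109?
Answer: 1302 + √17/3 ≈ 1303.4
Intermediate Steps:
l(C, t) = -√(C² + t²)/6
T(F) = 12
m = -6 + √17/3 (m = -6 - (-1)*√((-4)² + (-1)²)/3 = -6 - (-1)*√(16 + 1)/3 = -6 - (-1)*√17/3 = -6 + √17/3 ≈ -4.6256)
m + T(6)*(-z) = (-6 + √17/3) + 12*(-1*(-109)) = (-6 + √17/3) + 12*109 = (-6 + √17/3) + 1308 = 1302 + √17/3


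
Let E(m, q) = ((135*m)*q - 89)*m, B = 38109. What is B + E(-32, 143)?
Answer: 19809277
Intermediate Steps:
E(m, q) = m*(-89 + 135*m*q) (E(m, q) = (135*m*q - 89)*m = (-89 + 135*m*q)*m = m*(-89 + 135*m*q))
B + E(-32, 143) = 38109 - 32*(-89 + 135*(-32)*143) = 38109 - 32*(-89 - 617760) = 38109 - 32*(-617849) = 38109 + 19771168 = 19809277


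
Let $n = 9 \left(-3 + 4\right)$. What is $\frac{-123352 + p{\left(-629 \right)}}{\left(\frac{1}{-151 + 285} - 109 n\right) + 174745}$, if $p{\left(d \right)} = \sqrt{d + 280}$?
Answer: $- \frac{16529168}{23284377} + \frac{134 i \sqrt{349}}{23284377} \approx -0.70988 + 0.00010751 i$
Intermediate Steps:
$n = 9$ ($n = 9 \cdot 1 = 9$)
$p{\left(d \right)} = \sqrt{280 + d}$
$\frac{-123352 + p{\left(-629 \right)}}{\left(\frac{1}{-151 + 285} - 109 n\right) + 174745} = \frac{-123352 + \sqrt{280 - 629}}{\left(\frac{1}{-151 + 285} - 981\right) + 174745} = \frac{-123352 + \sqrt{-349}}{\left(\frac{1}{134} - 981\right) + 174745} = \frac{-123352 + i \sqrt{349}}{\left(\frac{1}{134} - 981\right) + 174745} = \frac{-123352 + i \sqrt{349}}{- \frac{131453}{134} + 174745} = \frac{-123352 + i \sqrt{349}}{\frac{23284377}{134}} = \left(-123352 + i \sqrt{349}\right) \frac{134}{23284377} = - \frac{16529168}{23284377} + \frac{134 i \sqrt{349}}{23284377}$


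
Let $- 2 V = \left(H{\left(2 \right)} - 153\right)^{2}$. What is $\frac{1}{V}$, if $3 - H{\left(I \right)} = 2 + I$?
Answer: $- \frac{1}{11858} \approx -8.4331 \cdot 10^{-5}$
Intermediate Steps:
$H{\left(I \right)} = 1 - I$ ($H{\left(I \right)} = 3 - \left(2 + I\right) = 1 - I$)
$V = -11858$ ($V = - \frac{\left(\left(1 - 2\right) - 153\right)^{2}}{2} = - \frac{\left(-1 - 153\right)^{2}}{2} = - \frac{\left(-154\right)^{2}}{2} = \left(- \frac{1}{2}\right) 23716 = -11858$)
$\frac{1}{V} = \frac{1}{-11858} = - \frac{1}{11858}$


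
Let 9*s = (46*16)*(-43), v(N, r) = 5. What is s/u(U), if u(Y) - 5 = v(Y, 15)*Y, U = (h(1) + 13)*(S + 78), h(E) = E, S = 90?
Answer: -31648/105885 ≈ -0.29889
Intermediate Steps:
U = 2352 (U = (1 + 13)*(90 + 78) = 14*168 = 2352)
u(Y) = 5 + 5*Y
s = -31648/9 (s = ((46*16)*(-43))/9 = (736*(-43))/9 = (⅑)*(-31648) = -31648/9 ≈ -3516.4)
s/u(U) = -31648/(9*(5 + 5*2352)) = -31648/(9*(5 + 11760)) = -31648/9/11765 = -31648/9*1/11765 = -31648/105885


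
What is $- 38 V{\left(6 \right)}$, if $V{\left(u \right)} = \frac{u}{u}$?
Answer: $-38$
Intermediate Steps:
$V{\left(u \right)} = 1$
$- 38 V{\left(6 \right)} = \left(-38\right) 1 = -38$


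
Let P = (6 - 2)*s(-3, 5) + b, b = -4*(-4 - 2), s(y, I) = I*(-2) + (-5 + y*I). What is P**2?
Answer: 9216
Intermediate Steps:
s(y, I) = -5 - 2*I + I*y (s(y, I) = -2*I + (-5 + I*y) = -5 - 2*I + I*y)
b = 24 (b = -4*(-6) = 24)
P = -96 (P = (6 - 2)*(-5 - 2*5 + 5*(-3)) + 24 = 4*(-5 - 10 - 15) + 24 = 4*(-30) + 24 = -120 + 24 = -96)
P**2 = (-96)**2 = 9216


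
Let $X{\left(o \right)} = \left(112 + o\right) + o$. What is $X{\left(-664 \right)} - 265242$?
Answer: $-266458$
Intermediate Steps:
$X{\left(o \right)} = 112 + 2 o$
$X{\left(-664 \right)} - 265242 = \left(112 + 2 \left(-664\right)\right) - 265242 = \left(112 - 1328\right) - 265242 = -1216 - 265242 = -266458$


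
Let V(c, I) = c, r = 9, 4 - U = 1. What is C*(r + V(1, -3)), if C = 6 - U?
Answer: 30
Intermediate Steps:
U = 3 (U = 4 - 1*1 = 4 - 1 = 3)
C = 3 (C = 6 - 1*3 = 6 - 3 = 3)
C*(r + V(1, -3)) = 3*(9 + 1) = 3*10 = 30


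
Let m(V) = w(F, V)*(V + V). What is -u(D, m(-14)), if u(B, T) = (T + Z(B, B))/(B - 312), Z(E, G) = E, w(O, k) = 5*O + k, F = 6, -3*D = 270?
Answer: -269/201 ≈ -1.3383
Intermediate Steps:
D = -90 (D = -⅓*270 = -90)
w(O, k) = k + 5*O
m(V) = 2*V*(30 + V) (m(V) = (V + 5*6)*(V + V) = (V + 30)*(2*V) = (30 + V)*(2*V) = 2*V*(30 + V))
u(B, T) = (B + T)/(-312 + B) (u(B, T) = (T + B)/(B - 312) = (B + T)/(-312 + B))
-u(D, m(-14)) = -(-90 + 2*(-14)*(30 - 14))/(-312 - 90) = -(-90 + 2*(-14)*16)/(-402) = -(-1)*(-90 - 448)/402 = -(-1)*(-538)/402 = -1*269/201 = -269/201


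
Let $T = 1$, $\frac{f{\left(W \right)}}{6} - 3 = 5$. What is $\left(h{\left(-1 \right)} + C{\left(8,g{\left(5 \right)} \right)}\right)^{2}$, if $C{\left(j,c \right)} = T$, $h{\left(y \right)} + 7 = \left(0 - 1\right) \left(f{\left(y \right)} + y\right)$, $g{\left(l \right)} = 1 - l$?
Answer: $2809$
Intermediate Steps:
$f{\left(W \right)} = 48$ ($f{\left(W \right)} = 18 + 6 \cdot 5 = 18 + 30 = 48$)
$h{\left(y \right)} = -55 - y$ ($h{\left(y \right)} = -7 + \left(0 - 1\right) \left(48 + y\right) = -7 - \left(48 + y\right) = -55 - y$)
$C{\left(j,c \right)} = 1$
$\left(h{\left(-1 \right)} + C{\left(8,g{\left(5 \right)} \right)}\right)^{2} = \left(\left(-55 - -1\right) + 1\right)^{2} = \left(\left(-55 + 1\right) + 1\right)^{2} = \left(-54 + 1\right)^{2} = \left(-53\right)^{2} = 2809$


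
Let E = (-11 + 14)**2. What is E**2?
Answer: 81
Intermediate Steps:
E = 9 (E = 3**2 = 9)
E**2 = 9**2 = 81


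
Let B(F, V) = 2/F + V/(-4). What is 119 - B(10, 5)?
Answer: 2401/20 ≈ 120.05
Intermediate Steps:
B(F, V) = 2/F - V/4 (B(F, V) = 2/F + V*(-1/4) = 2/F - V/4)
119 - B(10, 5) = 119 - (2/10 - 1/4*5) = 119 - (2*(1/10) - 5/4) = 119 - (1/5 - 5/4) = 119 - 1*(-21/20) = 119 + 21/20 = 2401/20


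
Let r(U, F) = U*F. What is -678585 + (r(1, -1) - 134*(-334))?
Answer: -633830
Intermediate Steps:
r(U, F) = F*U
-678585 + (r(1, -1) - 134*(-334)) = -678585 + (-1*1 - 134*(-334)) = -678585 + (-1 + 44756) = -678585 + 44755 = -633830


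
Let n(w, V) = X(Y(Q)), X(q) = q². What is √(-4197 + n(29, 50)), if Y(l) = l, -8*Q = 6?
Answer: I*√67143/4 ≈ 64.78*I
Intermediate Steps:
Q = -¾ (Q = -⅛*6 = -¾ ≈ -0.75000)
n(w, V) = 9/16 (n(w, V) = (-¾)² = 9/16)
√(-4197 + n(29, 50)) = √(-4197 + 9/16) = √(-67143/16) = I*√67143/4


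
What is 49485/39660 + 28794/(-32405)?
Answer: 30772759/85678820 ≈ 0.35916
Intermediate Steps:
49485/39660 + 28794/(-32405) = 49485*(1/39660) + 28794*(-1/32405) = 3299/2644 - 28794/32405 = 30772759/85678820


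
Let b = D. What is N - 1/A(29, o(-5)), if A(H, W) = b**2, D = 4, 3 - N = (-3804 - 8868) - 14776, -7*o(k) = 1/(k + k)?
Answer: 439215/16 ≈ 27451.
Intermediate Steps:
o(k) = -1/(14*k) (o(k) = -1/(7*(k + k)) = -1/(2*k)/7 = -1/(14*k))
N = 27451 (N = 3 - ((-3804 - 8868) - 14776) = 3 - (-12672 - 14776) = 3 - 1*(-27448) = 3 + 27448 = 27451)
b = 4
A(H, W) = 16 (A(H, W) = 4**2 = 16)
N - 1/A(29, o(-5)) = 27451 - 1/16 = 439215/16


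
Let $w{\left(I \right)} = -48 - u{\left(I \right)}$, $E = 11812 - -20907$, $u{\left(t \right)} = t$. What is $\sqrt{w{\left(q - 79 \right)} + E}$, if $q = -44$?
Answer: $\sqrt{32794} \approx 181.09$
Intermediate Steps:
$E = 32719$ ($E = 11812 + 20907 = 32719$)
$w{\left(I \right)} = -48 - I$
$\sqrt{w{\left(q - 79 \right)} + E} = \sqrt{\left(-48 - \left(-44 - 79\right)\right) + 32719} = \sqrt{\left(-48 - -123\right) + 32719} = \sqrt{\left(-48 + 123\right) + 32719} = \sqrt{75 + 32719} = \sqrt{32794}$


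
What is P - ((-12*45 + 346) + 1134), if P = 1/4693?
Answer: -4411419/4693 ≈ -940.00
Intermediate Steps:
P = 1/4693 ≈ 0.00021308
P - ((-12*45 + 346) + 1134) = 1/4693 - ((-12*45 + 346) + 1134) = 1/4693 - ((-540 + 346) + 1134) = 1/4693 - (-194 + 1134) = 1/4693 - 1*940 = 1/4693 - 940 = -4411419/4693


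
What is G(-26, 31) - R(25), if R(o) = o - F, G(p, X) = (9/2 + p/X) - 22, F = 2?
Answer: -2563/62 ≈ -41.339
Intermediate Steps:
G(p, X) = -35/2 + p/X (G(p, X) = (9*(½) + p/X) - 22 = (9/2 + p/X) - 22 = -35/2 + p/X)
R(o) = -2 + o (R(o) = o - 1*2 = o - 2 = -2 + o)
G(-26, 31) - R(25) = (-35/2 - 26/31) - (-2 + 25) = (-35/2 - 26*1/31) - 1*23 = (-35/2 - 26/31) - 23 = -1137/62 - 23 = -2563/62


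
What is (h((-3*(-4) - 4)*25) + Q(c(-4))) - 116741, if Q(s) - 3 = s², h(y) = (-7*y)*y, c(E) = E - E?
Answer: -396738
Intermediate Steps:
c(E) = 0
h(y) = -7*y²
Q(s) = 3 + s²
(h((-3*(-4) - 4)*25) + Q(c(-4))) - 116741 = (-7*625*(-3*(-4) - 4)² + (3 + 0²)) - 116741 = (-7*625*(12 - 4)² + (3 + 0)) - 116741 = (-7*(8*25)² + 3) - 116741 = (-7*200² + 3) - 116741 = (-7*40000 + 3) - 116741 = (-280000 + 3) - 116741 = -279997 - 116741 = -396738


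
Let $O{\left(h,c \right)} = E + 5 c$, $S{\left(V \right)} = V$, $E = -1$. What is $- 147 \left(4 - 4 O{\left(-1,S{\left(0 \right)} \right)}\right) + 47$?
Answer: $-1129$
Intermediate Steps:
$O{\left(h,c \right)} = -1 + 5 c$
$- 147 \left(4 - 4 O{\left(-1,S{\left(0 \right)} \right)}\right) + 47 = - 147 \left(4 - 4 \left(-1 + 5 \cdot 0\right)\right) + 47 = - 147 \left(4 - 4 \left(-1 + 0\right)\right) + 47 = - 147 \left(4 - -4\right) + 47 = - 147 \left(4 + 4\right) + 47 = \left(-147\right) 8 + 47 = -1176 + 47 = -1129$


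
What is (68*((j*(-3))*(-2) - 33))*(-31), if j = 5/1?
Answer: 6324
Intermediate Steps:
j = 5 (j = 5*1 = 5)
(68*((j*(-3))*(-2) - 33))*(-31) = (68*((5*(-3))*(-2) - 33))*(-31) = (68*(-15*(-2) - 33))*(-31) = (68*(30 - 33))*(-31) = (68*(-3))*(-31) = -204*(-31) = 6324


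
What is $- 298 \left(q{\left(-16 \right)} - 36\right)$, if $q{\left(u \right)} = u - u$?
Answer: $10728$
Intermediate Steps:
$q{\left(u \right)} = 0$
$- 298 \left(q{\left(-16 \right)} - 36\right) = - 298 \left(0 - 36\right) = \left(-298\right) \left(-36\right) = 10728$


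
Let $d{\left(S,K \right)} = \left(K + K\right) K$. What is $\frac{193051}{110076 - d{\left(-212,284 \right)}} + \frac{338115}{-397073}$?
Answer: $- \frac{93978999863}{20344432228} \approx -4.6194$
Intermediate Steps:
$d{\left(S,K \right)} = 2 K^{2}$ ($d{\left(S,K \right)} = 2 K K = 2 K^{2}$)
$\frac{193051}{110076 - d{\left(-212,284 \right)}} + \frac{338115}{-397073} = \frac{193051}{110076 - 2 \cdot 284^{2}} + \frac{338115}{-397073} = \frac{193051}{110076 - 2 \cdot 80656} + 338115 \left(- \frac{1}{397073}\right) = \frac{193051}{110076 - 161312} - \frac{338115}{397073} = \frac{193051}{-51236} - \frac{338115}{397073} = 193051 \left(- \frac{1}{51236}\right) - \frac{338115}{397073} = - \frac{193051}{51236} - \frac{338115}{397073} = - \frac{93978999863}{20344432228}$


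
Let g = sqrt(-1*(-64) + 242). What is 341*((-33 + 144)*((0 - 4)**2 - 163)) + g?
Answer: -5564097 + 3*sqrt(34) ≈ -5.5641e+6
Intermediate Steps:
g = 3*sqrt(34) (g = sqrt(64 + 242) = sqrt(306) = 3*sqrt(34) ≈ 17.493)
341*((-33 + 144)*((0 - 4)**2 - 163)) + g = 341*((-33 + 144)*((0 - 4)**2 - 163)) + 3*sqrt(34) = 341*(111*((-4)**2 - 163)) + 3*sqrt(34) = 341*(111*(16 - 163)) + 3*sqrt(34) = 341*(111*(-147)) + 3*sqrt(34) = 341*(-16317) + 3*sqrt(34) = -5564097 + 3*sqrt(34)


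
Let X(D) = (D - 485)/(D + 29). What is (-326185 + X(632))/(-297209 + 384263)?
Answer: -107804069/28771347 ≈ -3.7469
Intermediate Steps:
X(D) = (-485 + D)/(29 + D)
(-326185 + X(632))/(-297209 + 384263) = (-326185 + (-485 + 632)/(29 + 632))/(-297209 + 384263) = (-326185 + 147/661)/87054 = (-326185 + (1/661)*147)*(1/87054) = (-326185 + 147/661)*(1/87054) = -215608138/661*1/87054 = -107804069/28771347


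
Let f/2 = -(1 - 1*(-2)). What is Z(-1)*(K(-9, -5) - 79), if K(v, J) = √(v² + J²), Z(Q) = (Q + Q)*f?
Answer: -948 + 12*√106 ≈ -824.45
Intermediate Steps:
f = -6 (f = 2*(-(1 - 1*(-2))) = 2*(-(1 + 2)) = 2*(-1*3) = 2*(-3) = -6)
Z(Q) = -12*Q (Z(Q) = (Q + Q)*(-6) = (2*Q)*(-6) = -12*Q)
K(v, J) = √(J² + v²)
Z(-1)*(K(-9, -5) - 79) = (-12*(-1))*(√((-5)² + (-9)²) - 79) = 12*(√(25 + 81) - 79) = 12*(√106 - 79) = 12*(-79 + √106) = -948 + 12*√106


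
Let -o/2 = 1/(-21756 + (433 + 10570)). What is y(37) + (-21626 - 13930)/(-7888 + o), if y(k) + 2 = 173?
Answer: 7443247935/42409831 ≈ 175.51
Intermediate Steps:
y(k) = 171 (y(k) = -2 + 173 = 171)
o = 2/10753 (o = -2/(-21756 + (433 + 10570)) = -2/(-21756 + 11003) = -2/(-10753) = -2*(-1/10753) = 2/10753 ≈ 0.00018599)
y(37) + (-21626 - 13930)/(-7888 + o) = 171 + (-21626 - 13930)/(-7888 + 2/10753) = 171 - 35556/(-84819662/10753) = 171 - 35556*(-10753/84819662) = 171 + 191166834/42409831 = 7443247935/42409831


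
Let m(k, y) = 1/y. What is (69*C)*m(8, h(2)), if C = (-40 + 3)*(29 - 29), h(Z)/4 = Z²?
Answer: 0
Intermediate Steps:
h(Z) = 4*Z²
C = 0 (C = -37*0 = 0)
(69*C)*m(8, h(2)) = (69*0)/((4*2²)) = 0/((4*4)) = 0/16 = 0*(1/16) = 0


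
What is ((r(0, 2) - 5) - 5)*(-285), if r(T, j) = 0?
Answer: 2850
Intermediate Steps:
((r(0, 2) - 5) - 5)*(-285) = ((0 - 5) - 5)*(-285) = (-5 - 5)*(-285) = -10*(-285) = 2850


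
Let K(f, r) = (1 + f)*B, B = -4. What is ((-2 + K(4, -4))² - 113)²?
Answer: 137641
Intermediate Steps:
K(f, r) = -4 - 4*f (K(f, r) = (1 + f)*(-4) = -4 - 4*f)
((-2 + K(4, -4))² - 113)² = ((-2 + (-4 - 4*4))² - 113)² = ((-2 + (-4 - 16))² - 113)² = ((-2 - 20)² - 113)² = ((-22)² - 113)² = (484 - 113)² = 371² = 137641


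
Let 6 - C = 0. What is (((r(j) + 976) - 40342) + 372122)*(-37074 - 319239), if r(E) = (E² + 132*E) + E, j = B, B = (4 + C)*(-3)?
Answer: -117464281458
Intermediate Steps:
C = 6 (C = 6 - 1*0 = 6 + 0 = 6)
B = -30 (B = (4 + 6)*(-3) = 10*(-3) = -30)
j = -30
r(E) = E² + 133*E
(((r(j) + 976) - 40342) + 372122)*(-37074 - 319239) = (((-30*(133 - 30) + 976) - 40342) + 372122)*(-37074 - 319239) = (((-30*103 + 976) - 40342) + 372122)*(-356313) = (((-3090 + 976) - 40342) + 372122)*(-356313) = ((-2114 - 40342) + 372122)*(-356313) = (-42456 + 372122)*(-356313) = 329666*(-356313) = -117464281458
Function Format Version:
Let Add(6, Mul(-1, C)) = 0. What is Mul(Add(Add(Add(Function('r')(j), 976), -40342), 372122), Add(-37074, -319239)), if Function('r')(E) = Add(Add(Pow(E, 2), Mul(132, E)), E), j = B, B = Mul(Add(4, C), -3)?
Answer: -117464281458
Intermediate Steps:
C = 6 (C = Add(6, Mul(-1, 0)) = Add(6, 0) = 6)
B = -30 (B = Mul(Add(4, 6), -3) = Mul(10, -3) = -30)
j = -30
Function('r')(E) = Add(Pow(E, 2), Mul(133, E))
Mul(Add(Add(Add(Function('r')(j), 976), -40342), 372122), Add(-37074, -319239)) = Mul(Add(Add(Add(Mul(-30, Add(133, -30)), 976), -40342), 372122), Add(-37074, -319239)) = Mul(Add(Add(Add(Mul(-30, 103), 976), -40342), 372122), -356313) = Mul(Add(Add(Add(-3090, 976), -40342), 372122), -356313) = Mul(Add(Add(-2114, -40342), 372122), -356313) = Mul(Add(-42456, 372122), -356313) = Mul(329666, -356313) = -117464281458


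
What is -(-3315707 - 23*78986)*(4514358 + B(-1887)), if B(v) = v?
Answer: 23159738473335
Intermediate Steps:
-(-3315707 - 23*78986)*(4514358 + B(-1887)) = -(-3315707 - 23*78986)*(4514358 - 1887) = -(-3315707 - 1816678)*4512471 = -(-5132385)*4512471 = -1*(-23159738473335) = 23159738473335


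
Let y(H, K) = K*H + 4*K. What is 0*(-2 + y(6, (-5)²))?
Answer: 0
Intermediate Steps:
y(H, K) = 4*K + H*K (y(H, K) = H*K + 4*K = 4*K + H*K)
0*(-2 + y(6, (-5)²)) = 0*(-2 + (-5)²*(4 + 6)) = 0*(-2 + 25*10) = 0*(-2 + 250) = 0*248 = 0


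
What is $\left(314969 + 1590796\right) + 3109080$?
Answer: $5014845$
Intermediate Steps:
$\left(314969 + 1590796\right) + 3109080 = 1905765 + 3109080 = 5014845$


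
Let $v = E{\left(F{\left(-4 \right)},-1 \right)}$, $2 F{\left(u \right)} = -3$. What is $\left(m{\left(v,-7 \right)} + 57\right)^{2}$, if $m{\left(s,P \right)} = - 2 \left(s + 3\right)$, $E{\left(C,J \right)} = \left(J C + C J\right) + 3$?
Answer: $1521$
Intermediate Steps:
$F{\left(u \right)} = - \frac{3}{2}$ ($F{\left(u \right)} = \frac{1}{2} \left(-3\right) = - \frac{3}{2}$)
$E{\left(C,J \right)} = 3 + 2 C J$ ($E{\left(C,J \right)} = \left(C J + C J\right) + 3 = 2 C J + 3 = 3 + 2 C J$)
$v = 6$ ($v = 3 + 2 \left(- \frac{3}{2}\right) \left(-1\right) = 3 + 3 = 6$)
$m{\left(s,P \right)} = -6 - 2 s$ ($m{\left(s,P \right)} = - 2 \left(3 + s\right) = -6 - 2 s$)
$\left(m{\left(v,-7 \right)} + 57\right)^{2} = \left(\left(-6 - 12\right) + 57\right)^{2} = \left(-18 + 57\right)^{2} = 39^{2} = 1521$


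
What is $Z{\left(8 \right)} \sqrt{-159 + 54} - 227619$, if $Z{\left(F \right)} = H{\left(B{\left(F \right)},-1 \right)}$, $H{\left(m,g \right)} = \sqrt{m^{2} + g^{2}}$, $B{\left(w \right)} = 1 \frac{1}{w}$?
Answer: $-227619 + \frac{5 i \sqrt{273}}{8} \approx -2.2762 \cdot 10^{5} + 10.327 i$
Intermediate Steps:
$B{\left(w \right)} = \frac{1}{w}$
$H{\left(m,g \right)} = \sqrt{g^{2} + m^{2}}$
$Z{\left(F \right)} = \sqrt{1 + \frac{1}{F^{2}}}$ ($Z{\left(F \right)} = \sqrt{\left(-1\right)^{2} + \left(\frac{1}{F}\right)^{2}} = \sqrt{1 + \frac{1}{F^{2}}}$)
$Z{\left(8 \right)} \sqrt{-159 + 54} - 227619 = \sqrt{1 + \frac{1}{64}} \sqrt{-159 + 54} - 227619 = \sqrt{1 + \frac{1}{64}} \sqrt{-105} - 227619 = \sqrt{\frac{65}{64}} i \sqrt{105} - 227619 = \frac{\sqrt{65}}{8} i \sqrt{105} - 227619 = \frac{5 i \sqrt{273}}{8} - 227619 = -227619 + \frac{5 i \sqrt{273}}{8}$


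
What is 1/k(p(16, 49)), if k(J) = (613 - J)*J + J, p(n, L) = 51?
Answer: 1/28713 ≈ 3.4827e-5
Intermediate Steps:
k(J) = J + J*(613 - J) (k(J) = J*(613 - J) + J = J + J*(613 - J))
1/k(p(16, 49)) = 1/(51*(614 - 1*51)) = 1/(51*(614 - 51)) = 1/(51*563) = 1/28713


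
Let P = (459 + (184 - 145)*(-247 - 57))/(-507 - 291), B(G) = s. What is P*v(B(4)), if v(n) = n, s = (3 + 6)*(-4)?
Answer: -68382/133 ≈ -514.15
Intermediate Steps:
s = -36 (s = 9*(-4) = -36)
B(G) = -36
P = 3799/266 (P = (459 + 39*(-304))/(-798) = (459 - 11856)*(-1/798) = -11397*(-1/798) = 3799/266 ≈ 14.282)
P*v(B(4)) = (3799/266)*(-36) = -68382/133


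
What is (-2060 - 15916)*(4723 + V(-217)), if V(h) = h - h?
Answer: -84900648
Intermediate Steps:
V(h) = 0
(-2060 - 15916)*(4723 + V(-217)) = (-2060 - 15916)*(4723 + 0) = -17976*4723 = -84900648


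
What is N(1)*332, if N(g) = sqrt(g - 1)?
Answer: 0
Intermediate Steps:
N(g) = sqrt(-1 + g)
N(1)*332 = sqrt(-1 + 1)*332 = sqrt(0)*332 = 0*332 = 0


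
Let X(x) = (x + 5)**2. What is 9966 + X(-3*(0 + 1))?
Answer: 9970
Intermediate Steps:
X(x) = (5 + x)**2
9966 + X(-3*(0 + 1)) = 9966 + (5 - 3*(0 + 1))**2 = 9966 + (5 - 3*1)**2 = 9966 + (5 - 3)**2 = 9966 + 2**2 = 9966 + 4 = 9970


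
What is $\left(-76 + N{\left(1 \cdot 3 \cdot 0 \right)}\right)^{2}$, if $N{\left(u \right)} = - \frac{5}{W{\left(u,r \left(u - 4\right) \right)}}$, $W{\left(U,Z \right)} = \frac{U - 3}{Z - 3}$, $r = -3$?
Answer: $3721$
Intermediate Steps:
$W{\left(U,Z \right)} = \frac{-3 + U}{-3 + Z}$
$N{\left(u \right)} = - \frac{5 \left(9 - 3 u\right)}{-3 + u}$ ($N{\left(u \right)} = - \frac{5}{\frac{1}{-3 - 3 \left(u - 4\right)} \left(-3 + u\right)} = - \frac{5}{\frac{1}{-3 - 3 \left(-4 + u\right)} \left(-3 + u\right)} = - \frac{5}{\frac{1}{-3 - \left(-12 + 3 u\right)} \left(-3 + u\right)} = - \frac{5}{\frac{1}{9 - 3 u} \left(-3 + u\right)} = - 5 \frac{9 - 3 u}{-3 + u} = - \frac{5 \left(9 - 3 u\right)}{-3 + u}$)
$\left(-76 + N{\left(1 \cdot 3 \cdot 0 \right)}\right)^{2} = \left(-76 + 15\right)^{2} = \left(-61\right)^{2} = 3721$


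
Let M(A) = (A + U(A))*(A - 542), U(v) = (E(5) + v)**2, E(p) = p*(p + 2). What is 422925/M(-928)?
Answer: -28195/78059058 ≈ -0.00036120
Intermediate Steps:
E(p) = p*(2 + p)
U(v) = (35 + v)**2 (U(v) = (5*(2 + 5) + v)**2 = (5*7 + v)**2 = (35 + v)**2)
M(A) = (-542 + A)*(A + (35 + A)**2) (M(A) = (A + (35 + A)**2)*(A - 542) = (A + (35 + A)**2)*(-542 + A) = (-542 + A)*(A + (35 + A)**2))
422925/M(-928) = 422925/(-663950 + (-928)**3 - 37257*(-928) - 471*(-928)**2) = 422925/(-663950 - 799178752 + 34574496 - 471*861184) = 422925/(-663950 - 799178752 + 34574496 - 405617664) = 422925/(-1170885870) = 422925*(-1/1170885870) = -28195/78059058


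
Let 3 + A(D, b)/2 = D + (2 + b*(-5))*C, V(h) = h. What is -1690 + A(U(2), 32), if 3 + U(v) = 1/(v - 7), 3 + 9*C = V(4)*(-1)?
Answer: -65548/45 ≈ -1456.6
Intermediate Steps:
C = -7/9 (C = -⅓ + (4*(-1))/9 = -⅓ + (⅑)*(-4) = -⅓ - 4/9 = -7/9 ≈ -0.77778)
U(v) = -3 + 1/(-7 + v) (U(v) = -3 + 1/(v - 7) = -3 + 1/(-7 + v))
A(D, b) = -82/9 + 2*D + 70*b/9 (A(D, b) = -6 + 2*(D + (2 + b*(-5))*(-7/9)) = -6 + 2*(D + (2 - 5*b)*(-7/9)) = -6 + 2*(D + (-14/9 + 35*b/9)) = -6 + 2*(-14/9 + D + 35*b/9) = -6 + (-28/9 + 2*D + 70*b/9) = -82/9 + 2*D + 70*b/9)
-1690 + A(U(2), 32) = -1690 + (-82/9 + 2*((22 - 3*2)/(-7 + 2)) + (70/9)*32) = -1690 + (-82/9 + 2*((22 - 6)/(-5)) + 2240/9) = -1690 + (-82/9 + 2*(-⅕*16) + 2240/9) = -1690 + (-82/9 + 2*(-16/5) + 2240/9) = -1690 + (-82/9 - 32/5 + 2240/9) = -1690 + 10502/45 = -65548/45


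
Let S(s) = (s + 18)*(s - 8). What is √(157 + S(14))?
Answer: √349 ≈ 18.682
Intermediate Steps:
S(s) = (-8 + s)*(18 + s) (S(s) = (18 + s)*(-8 + s) = (-8 + s)*(18 + s))
√(157 + S(14)) = √(157 + (-144 + 14² + 10*14)) = √(157 + (-144 + 196 + 140)) = √(157 + 192) = √349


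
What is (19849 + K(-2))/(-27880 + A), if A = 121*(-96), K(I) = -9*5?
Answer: -4951/9874 ≈ -0.50142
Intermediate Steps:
K(I) = -45
A = -11616
(19849 + K(-2))/(-27880 + A) = (19849 - 45)/(-27880 - 11616) = 19804/(-39496) = 19804*(-1/39496) = -4951/9874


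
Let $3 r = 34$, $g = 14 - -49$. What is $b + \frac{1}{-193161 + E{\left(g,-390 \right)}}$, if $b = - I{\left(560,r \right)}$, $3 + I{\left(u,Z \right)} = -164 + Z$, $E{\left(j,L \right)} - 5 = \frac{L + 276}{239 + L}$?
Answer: $\frac{13620727961}{87499326} \approx 155.67$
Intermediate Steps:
$g = 63$ ($g = 14 + 49 = 63$)
$r = \frac{34}{3}$ ($r = \frac{1}{3} \cdot 34 = \frac{34}{3} \approx 11.333$)
$E{\left(j,L \right)} = 5 + \frac{276 + L}{239 + L}$ ($E{\left(j,L \right)} = 5 + \frac{L + 276}{239 + L} = 5 + \frac{276 + L}{239 + L}$)
$I{\left(u,Z \right)} = -167 + Z$ ($I{\left(u,Z \right)} = -3 + \left(-164 + Z\right) = -167 + Z$)
$b = \frac{467}{3}$ ($b = - (-167 + \frac{34}{3}) = \left(-1\right) \left(- \frac{467}{3}\right) = \frac{467}{3} \approx 155.67$)
$b + \frac{1}{-193161 + E{\left(g,-390 \right)}} = \frac{467}{3} + \frac{1}{-193161 + \frac{1471 + 6 \left(-390\right)}{239 - 390}} = \frac{467}{3} + \frac{1}{-193161 + \frac{1471 - 2340}{-151}} = \frac{467}{3} + \frac{1}{-193161 - - \frac{869}{151}} = \frac{467}{3} + \frac{1}{-193161 + \frac{869}{151}} = \frac{467}{3} + \frac{1}{- \frac{29166442}{151}} = \frac{467}{3} - \frac{151}{29166442} = \frac{13620727961}{87499326}$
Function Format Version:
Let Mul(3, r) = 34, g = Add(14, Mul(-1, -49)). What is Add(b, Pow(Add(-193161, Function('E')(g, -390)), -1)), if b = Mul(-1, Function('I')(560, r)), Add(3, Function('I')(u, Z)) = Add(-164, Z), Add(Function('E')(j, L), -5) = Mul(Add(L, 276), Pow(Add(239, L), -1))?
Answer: Rational(13620727961, 87499326) ≈ 155.67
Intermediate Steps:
g = 63 (g = Add(14, 49) = 63)
r = Rational(34, 3) (r = Mul(Rational(1, 3), 34) = Rational(34, 3) ≈ 11.333)
Function('E')(j, L) = Add(5, Mul(Pow(Add(239, L), -1), Add(276, L))) (Function('E')(j, L) = Add(5, Mul(Add(L, 276), Pow(Add(239, L), -1))) = Add(5, Mul(Add(276, L), Pow(Add(239, L), -1))) = Add(5, Mul(Pow(Add(239, L), -1), Add(276, L))))
Function('I')(u, Z) = Add(-167, Z) (Function('I')(u, Z) = Add(-3, Add(-164, Z)) = Add(-167, Z))
b = Rational(467, 3) (b = Mul(-1, Add(-167, Rational(34, 3))) = Mul(-1, Rational(-467, 3)) = Rational(467, 3) ≈ 155.67)
Add(b, Pow(Add(-193161, Function('E')(g, -390)), -1)) = Add(Rational(467, 3), Pow(Add(-193161, Mul(Pow(Add(239, -390), -1), Add(1471, Mul(6, -390)))), -1)) = Add(Rational(467, 3), Pow(Add(-193161, Mul(Pow(-151, -1), Add(1471, -2340))), -1)) = Add(Rational(467, 3), Pow(Add(-193161, Mul(Rational(-1, 151), -869)), -1)) = Add(Rational(467, 3), Pow(Add(-193161, Rational(869, 151)), -1)) = Add(Rational(467, 3), Pow(Rational(-29166442, 151), -1)) = Add(Rational(467, 3), Rational(-151, 29166442)) = Rational(13620727961, 87499326)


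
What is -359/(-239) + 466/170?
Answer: 86202/20315 ≈ 4.2433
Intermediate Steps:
-359/(-239) + 466/170 = -359*(-1/239) + 466*(1/170) = 359/239 + 233/85 = 86202/20315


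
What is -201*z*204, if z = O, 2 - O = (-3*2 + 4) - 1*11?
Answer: -615060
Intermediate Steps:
O = 15 (O = 2 - ((-3*2 + 4) - 1*11) = 2 - ((-6 + 4) - 11) = 2 - (-2 - 11) = 2 - 1*(-13) = 2 + 13 = 15)
z = 15
-201*z*204 = -201*15*204 = -3015*204 = -615060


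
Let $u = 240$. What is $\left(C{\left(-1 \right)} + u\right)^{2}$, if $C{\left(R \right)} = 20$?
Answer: $67600$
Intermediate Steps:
$\left(C{\left(-1 \right)} + u\right)^{2} = \left(20 + 240\right)^{2} = 260^{2} = 67600$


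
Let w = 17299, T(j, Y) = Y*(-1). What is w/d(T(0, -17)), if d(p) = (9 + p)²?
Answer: 17299/676 ≈ 25.590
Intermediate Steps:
T(j, Y) = -Y
w/d(T(0, -17)) = 17299/((9 - 1*(-17))²) = 17299/((9 + 17)²) = 17299/(26²) = 17299/676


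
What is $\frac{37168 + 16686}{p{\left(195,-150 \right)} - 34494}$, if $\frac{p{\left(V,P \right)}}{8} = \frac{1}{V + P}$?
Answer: $- \frac{1211715}{776111} \approx -1.5613$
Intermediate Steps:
$p{\left(V,P \right)} = \frac{8}{P + V}$ ($p{\left(V,P \right)} = \frac{8}{V + P} = \frac{8}{P + V}$)
$\frac{37168 + 16686}{p{\left(195,-150 \right)} - 34494} = \frac{37168 + 16686}{\frac{8}{-150 + 195} - 34494} = \frac{53854}{\frac{8}{45} - 34494} = \frac{53854}{- \frac{1552222}{45}} = 53854 \left(- \frac{45}{1552222}\right) = - \frac{1211715}{776111}$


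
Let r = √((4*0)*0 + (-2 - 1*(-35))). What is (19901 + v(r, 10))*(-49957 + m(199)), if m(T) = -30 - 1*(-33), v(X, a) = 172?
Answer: -1002726642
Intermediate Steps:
r = √33 (r = √(0*0 + (-2 + 35)) = √(0 + 33) = √33 ≈ 5.7446)
m(T) = 3 (m(T) = -30 + 33 = 3)
(19901 + v(r, 10))*(-49957 + m(199)) = (19901 + 172)*(-49957 + 3) = 20073*(-49954) = -1002726642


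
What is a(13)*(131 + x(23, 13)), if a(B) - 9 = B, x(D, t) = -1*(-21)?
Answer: 3344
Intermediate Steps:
x(D, t) = 21
a(B) = 9 + B
a(13)*(131 + x(23, 13)) = (9 + 13)*(131 + 21) = 22*152 = 3344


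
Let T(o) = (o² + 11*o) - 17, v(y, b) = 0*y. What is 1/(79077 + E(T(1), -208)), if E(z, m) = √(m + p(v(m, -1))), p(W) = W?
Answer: 79077/6253172137 - 4*I*√13/6253172137 ≈ 1.2646e-5 - 2.3064e-9*I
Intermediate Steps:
v(y, b) = 0
T(o) = -17 + o² + 11*o
E(z, m) = √m (E(z, m) = √(m + 0) = √m)
1/(79077 + E(T(1), -208)) = 1/(79077 + √(-208)) = 1/(79077 + 4*I*√13)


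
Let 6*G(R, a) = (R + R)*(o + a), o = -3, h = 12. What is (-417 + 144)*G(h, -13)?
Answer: 17472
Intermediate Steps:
G(R, a) = R*(-3 + a)/3 (G(R, a) = ((R + R)*(-3 + a))/6 = ((2*R)*(-3 + a))/6 = (2*R*(-3 + a))/6 = R*(-3 + a)/3)
(-417 + 144)*G(h, -13) = (-417 + 144)*((⅓)*12*(-3 - 13)) = -91*12*(-16) = -273*(-64) = 17472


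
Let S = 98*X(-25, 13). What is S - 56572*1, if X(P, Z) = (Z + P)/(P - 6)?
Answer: -1752556/31 ≈ -56534.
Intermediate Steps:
X(P, Z) = (P + Z)/(-6 + P)
S = 1176/31 (S = 98*((-25 + 13)/(-6 - 25)) = 98*(-12/(-31)) = 98*(-1/31*(-12)) = 98*(12/31) = 1176/31 ≈ 37.935)
S - 56572*1 = 1176/31 - 56572*1 = 1176/31 - 56572 = -1752556/31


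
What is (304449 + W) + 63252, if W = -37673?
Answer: 330028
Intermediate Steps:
(304449 + W) + 63252 = (304449 - 37673) + 63252 = 266776 + 63252 = 330028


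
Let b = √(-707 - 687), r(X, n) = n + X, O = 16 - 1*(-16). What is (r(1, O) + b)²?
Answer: (33 + I*√1394)² ≈ -305.0 + 2464.2*I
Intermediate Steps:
O = 32 (O = 16 + 16 = 32)
r(X, n) = X + n
b = I*√1394 (b = √(-1394) = I*√1394 ≈ 37.336*I)
(r(1, O) + b)² = ((1 + 32) + I*√1394)² = (33 + I*√1394)²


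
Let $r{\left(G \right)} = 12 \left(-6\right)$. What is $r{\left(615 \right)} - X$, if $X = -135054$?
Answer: $134982$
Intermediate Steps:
$r{\left(G \right)} = -72$
$r{\left(615 \right)} - X = -72 - -135054 = -72 + 135054 = 134982$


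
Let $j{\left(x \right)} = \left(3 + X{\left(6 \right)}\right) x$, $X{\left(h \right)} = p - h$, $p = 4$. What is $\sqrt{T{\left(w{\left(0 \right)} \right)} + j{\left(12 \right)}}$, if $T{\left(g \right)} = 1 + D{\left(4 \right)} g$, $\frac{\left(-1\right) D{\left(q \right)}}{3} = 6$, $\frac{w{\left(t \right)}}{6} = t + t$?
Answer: $\sqrt{13} \approx 3.6056$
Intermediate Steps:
$w{\left(t \right)} = 12 t$ ($w{\left(t \right)} = 6 \left(t + t\right) = 6 \cdot 2 t = 12 t$)
$X{\left(h \right)} = 4 - h$
$D{\left(q \right)} = -18$ ($D{\left(q \right)} = \left(-3\right) 6 = -18$)
$T{\left(g \right)} = 1 - 18 g$
$j{\left(x \right)} = x$ ($j{\left(x \right)} = \left(3 + \left(4 - 6\right)\right) x = \left(3 - 2\right) x = 1 x = x$)
$\sqrt{T{\left(w{\left(0 \right)} \right)} + j{\left(12 \right)}} = \sqrt{\left(1 - 18 \cdot 12 \cdot 0\right) + 12} = \sqrt{\left(1 - 0\right) + 12} = \sqrt{\left(1 + 0\right) + 12} = \sqrt{1 + 12} = \sqrt{13}$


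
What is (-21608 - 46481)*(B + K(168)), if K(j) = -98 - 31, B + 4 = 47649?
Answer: -3235316924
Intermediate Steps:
B = 47645 (B = -4 + 47649 = 47645)
K(j) = -129
(-21608 - 46481)*(B + K(168)) = (-21608 - 46481)*(47645 - 129) = -68089*47516 = -3235316924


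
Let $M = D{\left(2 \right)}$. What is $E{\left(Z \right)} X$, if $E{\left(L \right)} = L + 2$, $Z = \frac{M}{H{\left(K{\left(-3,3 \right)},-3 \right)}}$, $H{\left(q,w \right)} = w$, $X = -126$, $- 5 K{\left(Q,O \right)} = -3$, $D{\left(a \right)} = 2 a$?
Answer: $-84$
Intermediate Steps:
$K{\left(Q,O \right)} = \frac{3}{5}$ ($K{\left(Q,O \right)} = \left(- \frac{1}{5}\right) \left(-3\right) = \frac{3}{5}$)
$M = 4$ ($M = 2 \cdot 2 = 4$)
$Z = - \frac{4}{3}$ ($Z = \frac{4}{-3} = 4 \left(- \frac{1}{3}\right) = - \frac{4}{3} \approx -1.3333$)
$E{\left(L \right)} = 2 + L$
$E{\left(Z \right)} X = \left(2 - \frac{4}{3}\right) \left(-126\right) = \frac{2}{3} \left(-126\right) = -84$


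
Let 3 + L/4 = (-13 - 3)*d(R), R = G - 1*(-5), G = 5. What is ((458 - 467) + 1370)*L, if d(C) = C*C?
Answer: -8726732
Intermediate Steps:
R = 10 (R = 5 - 1*(-5) = 5 + 5 = 10)
d(C) = C²
L = -6412 (L = -12 + 4*((-13 - 3)*10²) = -12 + 4*(-16*100) = -12 + 4*(-1600) = -12 - 6400 = -6412)
((458 - 467) + 1370)*L = ((458 - 467) + 1370)*(-6412) = (-9 + 1370)*(-6412) = 1361*(-6412) = -8726732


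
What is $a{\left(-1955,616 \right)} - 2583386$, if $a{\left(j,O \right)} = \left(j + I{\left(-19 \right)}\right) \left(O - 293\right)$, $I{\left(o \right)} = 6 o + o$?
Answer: $-3257810$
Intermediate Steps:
$I{\left(o \right)} = 7 o$
$a{\left(j,O \right)} = \left(-293 + O\right) \left(-133 + j\right)$ ($a{\left(j,O \right)} = \left(j + 7 \left(-19\right)\right) \left(O - 293\right) = \left(j - 133\right) \left(-293 + O\right) = \left(-133 + j\right) \left(-293 + O\right) = \left(-293 + O\right) \left(-133 + j\right)$)
$a{\left(-1955,616 \right)} - 2583386 = \left(38969 - -572815 - 81928 + 616 \left(-1955\right)\right) - 2583386 = \left(38969 + 572815 - 81928 - 1204280\right) - 2583386 = -674424 - 2583386 = -3257810$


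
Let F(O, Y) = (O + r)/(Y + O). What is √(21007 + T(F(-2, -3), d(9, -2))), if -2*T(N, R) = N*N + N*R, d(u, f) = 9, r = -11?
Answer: √524798/5 ≈ 144.89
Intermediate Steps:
F(O, Y) = (-11 + O)/(O + Y) (F(O, Y) = (O - 11)/(Y + O) = (-11 + O)/(O + Y))
T(N, R) = -N²/2 - N*R/2 (T(N, R) = -(N*N + N*R)/2 = -(N² + N*R)/2 = -N²/2 - N*R/2)
√(21007 + T(F(-2, -3), d(9, -2))) = √(21007 - (-11 - 2)/(-2 - 3)*((-11 - 2)/(-2 - 3) + 9)/2) = √(21007 - -13/(-5)*(-13/(-5) + 9)/2) = √(21007 - (-⅕*(-13))*(-⅕*(-13) + 9)/2) = √(21007 - ½*13/5*(13/5 + 9)) = √(21007 - ½*13/5*58/5) = √(21007 - 377/25) = √(524798/25) = √524798/5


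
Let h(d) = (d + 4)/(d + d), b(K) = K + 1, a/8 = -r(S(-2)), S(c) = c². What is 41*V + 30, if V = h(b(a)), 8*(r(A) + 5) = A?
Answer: 3901/74 ≈ 52.716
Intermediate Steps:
r(A) = -5 + A/8
a = 36 (a = 8*(-(-5 + (⅛)*(-2)²)) = 8*(-(-5 + (⅛)*4)) = 8*(-(-5 + ½)) = 8*(-1*(-9/2)) = 8*(9/2) = 36)
b(K) = 1 + K
h(d) = (4 + d)/(2*d) (h(d) = (4 + d)/((2*d)) = (4 + d)*(1/(2*d)) = (4 + d)/(2*d))
V = 41/74 (V = (4 + (1 + 36))/(2*(1 + 36)) = (½)*(4 + 37)/37 = (½)*(1/37)*41 = 41/74 ≈ 0.55405)
41*V + 30 = 41*(41/74) + 30 = 1681/74 + 30 = 3901/74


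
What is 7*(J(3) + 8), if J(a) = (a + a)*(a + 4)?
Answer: 350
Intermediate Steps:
J(a) = 2*a*(4 + a) (J(a) = (2*a)*(4 + a) = 2*a*(4 + a))
7*(J(3) + 8) = 7*(2*3*(4 + 3) + 8) = 7*(2*3*7 + 8) = 7*(42 + 8) = 7*50 = 350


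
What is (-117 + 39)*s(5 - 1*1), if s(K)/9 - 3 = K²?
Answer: -13338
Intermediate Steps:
s(K) = 27 + 9*K²
(-117 + 39)*s(5 - 1*1) = (-117 + 39)*(27 + 9*(5 - 1*1)²) = -78*(27 + 9*(5 - 1)²) = -78*(27 + 9*4²) = -78*(27 + 9*16) = -78*(27 + 144) = -78*171 = -13338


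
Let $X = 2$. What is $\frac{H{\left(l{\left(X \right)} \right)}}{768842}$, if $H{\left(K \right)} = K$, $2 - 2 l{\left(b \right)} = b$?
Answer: $0$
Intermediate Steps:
$l{\left(b \right)} = 1 - \frac{b}{2}$
$\frac{H{\left(l{\left(X \right)} \right)}}{768842} = \frac{1 - 1}{768842} = \left(1 - 1\right) \frac{1}{768842} = 0 \cdot \frac{1}{768842} = 0$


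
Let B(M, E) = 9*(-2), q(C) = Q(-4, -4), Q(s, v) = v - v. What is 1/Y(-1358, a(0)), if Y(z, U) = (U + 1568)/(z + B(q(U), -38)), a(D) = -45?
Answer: -1376/1523 ≈ -0.90348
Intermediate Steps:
Q(s, v) = 0
q(C) = 0
B(M, E) = -18
Y(z, U) = (1568 + U)/(-18 + z) (Y(z, U) = (U + 1568)/(z - 18) = (1568 + U)/(-18 + z))
1/Y(-1358, a(0)) = 1/((1568 - 45)/(-18 - 1358)) = 1/(1523/(-1376)) = 1/(-1/1376*1523) = 1/(-1523/1376) = -1376/1523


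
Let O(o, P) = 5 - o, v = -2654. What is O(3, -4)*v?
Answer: -5308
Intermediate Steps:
O(3, -4)*v = (5 - 1*3)*(-2654) = (5 - 3)*(-2654) = 2*(-2654) = -5308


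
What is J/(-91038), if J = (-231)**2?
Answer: -17787/30346 ≈ -0.58614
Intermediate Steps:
J = 53361
J/(-91038) = 53361/(-91038) = 53361*(-1/91038) = -17787/30346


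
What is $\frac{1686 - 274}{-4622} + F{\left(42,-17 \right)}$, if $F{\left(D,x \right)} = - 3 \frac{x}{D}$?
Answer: $\frac{29403}{32354} \approx 0.90879$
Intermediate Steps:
$F{\left(D,x \right)} = - \frac{3 x}{D}$
$\frac{1686 - 274}{-4622} + F{\left(42,-17 \right)} = \frac{1686 - 274}{-4622} - - \frac{51}{42} = 1412 \left(- \frac{1}{4622}\right) - \left(-51\right) \frac{1}{42} = - \frac{706}{2311} + \frac{17}{14} = \frac{29403}{32354}$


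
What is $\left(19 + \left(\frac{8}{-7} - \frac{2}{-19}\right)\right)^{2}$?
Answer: $\frac{5707321}{17689} \approx 322.65$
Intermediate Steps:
$\left(19 + \left(\frac{8}{-7} - \frac{2}{-19}\right)\right)^{2} = \left(19 + \left(8 \left(- \frac{1}{7}\right) - - \frac{2}{19}\right)\right)^{2} = \left(19 + \left(- \frac{8}{7} + \frac{2}{19}\right)\right)^{2} = \left(19 - \frac{138}{133}\right)^{2} = \left(\frac{2389}{133}\right)^{2} = \frac{5707321}{17689}$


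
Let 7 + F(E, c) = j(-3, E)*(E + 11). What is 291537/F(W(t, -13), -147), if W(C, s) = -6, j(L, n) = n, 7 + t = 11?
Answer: -291537/37 ≈ -7879.4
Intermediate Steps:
t = 4 (t = -7 + 11 = 4)
F(E, c) = -7 + E*(11 + E) (F(E, c) = -7 + E*(E + 11) = -7 + E*(11 + E))
291537/F(W(t, -13), -147) = 291537/(-7 + (-6)² + 11*(-6)) = 291537/(-7 + 36 - 66) = 291537/(-37) = 291537*(-1/37) = -291537/37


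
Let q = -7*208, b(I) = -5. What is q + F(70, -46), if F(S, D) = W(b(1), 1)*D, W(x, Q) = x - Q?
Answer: -1180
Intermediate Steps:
F(S, D) = -6*D (F(S, D) = (-5 - 1*1)*D = (-5 - 1)*D = -6*D)
q = -1456
q + F(70, -46) = -1456 - 6*(-46) = -1456 + 276 = -1180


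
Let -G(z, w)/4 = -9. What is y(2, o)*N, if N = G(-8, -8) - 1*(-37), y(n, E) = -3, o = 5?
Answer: -219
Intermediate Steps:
G(z, w) = 36 (G(z, w) = -4*(-9) = 36)
N = 73 (N = 36 - 1*(-37) = 36 + 37 = 73)
y(2, o)*N = -3*73 = -219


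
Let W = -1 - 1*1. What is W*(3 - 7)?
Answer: 8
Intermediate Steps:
W = -2 (W = -1 - 1 = -2)
W*(3 - 7) = -2*(3 - 7) = -2*(-4) = 8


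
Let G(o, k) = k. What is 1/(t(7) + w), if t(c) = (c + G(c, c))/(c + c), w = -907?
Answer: -1/906 ≈ -0.0011038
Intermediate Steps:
t(c) = 1 (t(c) = (c + c)/(c + c) = (2*c)/((2*c)) = (2*c)*(1/(2*c)) = 1)
1/(t(7) + w) = 1/(1 - 907) = 1/(-906) = -1/906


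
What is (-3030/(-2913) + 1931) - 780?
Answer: 1118631/971 ≈ 1152.0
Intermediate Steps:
(-3030/(-2913) + 1931) - 780 = (-3030*(-1/2913) + 1931) - 780 = (1010/971 + 1931) - 780 = 1876011/971 - 780 = 1118631/971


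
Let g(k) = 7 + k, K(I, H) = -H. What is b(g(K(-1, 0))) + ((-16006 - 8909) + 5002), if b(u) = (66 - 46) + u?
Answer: -19886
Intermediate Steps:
b(u) = 20 + u
b(g(K(-1, 0))) + ((-16006 - 8909) + 5002) = (20 + (7 - 1*0)) + ((-16006 - 8909) + 5002) = (20 + (7 + 0)) + (-24915 + 5002) = (20 + 7) - 19913 = 27 - 19913 = -19886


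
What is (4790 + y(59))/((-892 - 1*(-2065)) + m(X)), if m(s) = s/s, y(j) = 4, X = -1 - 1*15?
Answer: 2397/587 ≈ 4.0835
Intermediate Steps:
X = -16 (X = -1 - 15 = -16)
m(s) = 1
(4790 + y(59))/((-892 - 1*(-2065)) + m(X)) = (4790 + 4)/((-892 - 1*(-2065)) + 1) = 4794/((-892 + 2065) + 1) = 4794/(1173 + 1) = 4794/1174 = 4794*(1/1174) = 2397/587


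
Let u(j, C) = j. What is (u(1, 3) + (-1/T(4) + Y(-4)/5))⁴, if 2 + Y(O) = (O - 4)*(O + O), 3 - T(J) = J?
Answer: 26873856/625 ≈ 42998.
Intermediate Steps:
T(J) = 3 - J
Y(O) = -2 + 2*O*(-4 + O) (Y(O) = -2 + (O - 4)*(O + O) = -2 + (-4 + O)*(2*O) = -2 + 2*O*(-4 + O))
(u(1, 3) + (-1/T(4) + Y(-4)/5))⁴ = (1 + (-1/(3 - 1*4) + (-2 - 8*(-4) + 2*(-4)²)/5))⁴ = (1 + (-1/(3 - 4) + (-2 + 32 + 2*16)*(⅕)))⁴ = (1 + (-1/(-1) + (-2 + 32 + 32)*(⅕)))⁴ = (1 + (-1*(-1) + 62*(⅕)))⁴ = (1 + (1 + 62/5))⁴ = (1 + 67/5)⁴ = (72/5)⁴ = 26873856/625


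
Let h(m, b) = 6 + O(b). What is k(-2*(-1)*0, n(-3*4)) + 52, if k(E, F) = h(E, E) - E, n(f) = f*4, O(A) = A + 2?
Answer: 60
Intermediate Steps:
O(A) = 2 + A
h(m, b) = 8 + b (h(m, b) = 6 + (2 + b) = 8 + b)
n(f) = 4*f
k(E, F) = 8 (k(E, F) = (8 + E) - E = 8)
k(-2*(-1)*0, n(-3*4)) + 52 = 8 + 52 = 60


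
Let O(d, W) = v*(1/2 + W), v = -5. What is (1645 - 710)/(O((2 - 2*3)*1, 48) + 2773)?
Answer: 1870/5061 ≈ 0.36949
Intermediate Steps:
O(d, W) = -5/2 - 5*W (O(d, W) = -5*(1/2 + W) = -5*(½ + W) = -5/2 - 5*W)
(1645 - 710)/(O((2 - 2*3)*1, 48) + 2773) = (1645 - 710)/((-5/2 - 5*48) + 2773) = 935/((-5/2 - 240) + 2773) = 935/(-485/2 + 2773) = 935/(5061/2) = 935*(2/5061) = 1870/5061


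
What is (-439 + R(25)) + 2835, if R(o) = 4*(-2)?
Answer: 2388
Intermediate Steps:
R(o) = -8
(-439 + R(25)) + 2835 = (-439 - 8) + 2835 = -447 + 2835 = 2388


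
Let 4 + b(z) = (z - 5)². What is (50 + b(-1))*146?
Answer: 11972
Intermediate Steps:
b(z) = -4 + (-5 + z)² (b(z) = -4 + (z - 5)² = -4 + (-5 + z)²)
(50 + b(-1))*146 = (50 + (-4 + (-5 - 1)²))*146 = (50 + (-4 + (-6)²))*146 = (50 + (-4 + 36))*146 = (50 + 32)*146 = 82*146 = 11972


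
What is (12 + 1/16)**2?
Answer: 37249/256 ≈ 145.50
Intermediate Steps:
(12 + 1/16)**2 = (193/16)**2 = 37249/256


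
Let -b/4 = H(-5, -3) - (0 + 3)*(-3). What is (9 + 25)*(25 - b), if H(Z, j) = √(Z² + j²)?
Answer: 2074 + 136*√34 ≈ 2867.0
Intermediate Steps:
b = -36 - 4*√34 (b = -4*(√((-5)² + (-3)²) - (0 + 3)*(-3)) = -4*(√(25 + 9) - 1*3*(-3)) = -4*(√34 - 3*(-3)) = -4*(√34 + 9) = -4*(9 + √34) = -36 - 4*√34 ≈ -59.324)
(9 + 25)*(25 - b) = (9 + 25)*(25 - (-36 - 4*√34)) = 34*(25 + (36 + 4*√34)) = 34*(61 + 4*√34) = 2074 + 136*√34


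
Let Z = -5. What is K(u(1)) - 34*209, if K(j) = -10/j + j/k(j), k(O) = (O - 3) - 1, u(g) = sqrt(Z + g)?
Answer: -35529/5 + 23*I/5 ≈ -7105.8 + 4.6*I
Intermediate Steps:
u(g) = sqrt(-5 + g)
k(O) = -4 + O (k(O) = (-3 + O) - 1 = -4 + O)
K(j) = -10/j + j/(-4 + j)
K(u(1)) - 34*209 = (-10/sqrt(-5 + 1) + sqrt(-5 + 1)/(-4 + sqrt(-5 + 1))) - 34*209 = (-10*(-I/2) + sqrt(-4)/(-4 + sqrt(-4))) - 7106 = (-10*(-I/2) + (2*I)/(-4 + 2*I)) - 7106 = (-(-5)*I + (2*I)*((-4 - 2*I)/20)) - 7106 = (5*I + I*(-4 - 2*I)/10) - 7106 = -7106 + 5*I + I*(-4 - 2*I)/10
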